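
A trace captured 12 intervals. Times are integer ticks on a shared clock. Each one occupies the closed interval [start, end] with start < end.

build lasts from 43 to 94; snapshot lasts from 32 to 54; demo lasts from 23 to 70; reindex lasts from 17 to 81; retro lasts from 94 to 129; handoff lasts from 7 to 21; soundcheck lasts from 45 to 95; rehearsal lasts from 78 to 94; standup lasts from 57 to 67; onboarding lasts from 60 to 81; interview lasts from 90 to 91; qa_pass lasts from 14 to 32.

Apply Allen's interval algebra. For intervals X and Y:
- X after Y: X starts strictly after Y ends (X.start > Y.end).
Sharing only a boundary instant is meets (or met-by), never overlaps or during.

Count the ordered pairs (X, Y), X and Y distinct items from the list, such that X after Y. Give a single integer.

32

Checking all 132 ordered pairs for relation 'after'; matching pairs in alphabetical order:
(build, handoff): build after handoff ✓
(build, qa_pass): build after qa_pass ✓
(demo, handoff): demo after handoff ✓
(interview, demo): interview after demo ✓
(interview, handoff): interview after handoff ✓
(interview, onboarding): interview after onboarding ✓
(interview, qa_pass): interview after qa_pass ✓
(interview, reindex): interview after reindex ✓
(interview, snapshot): interview after snapshot ✓
(interview, standup): interview after standup ✓
(onboarding, handoff): onboarding after handoff ✓
(onboarding, qa_pass): onboarding after qa_pass ✓
(onboarding, snapshot): onboarding after snapshot ✓
(rehearsal, demo): rehearsal after demo ✓
(rehearsal, handoff): rehearsal after handoff ✓
(rehearsal, qa_pass): rehearsal after qa_pass ✓
(rehearsal, snapshot): rehearsal after snapshot ✓
(rehearsal, standup): rehearsal after standup ✓
(retro, demo): retro after demo ✓
(retro, handoff): retro after handoff ✓
(retro, interview): retro after interview ✓
(retro, onboarding): retro after onboarding ✓
(retro, qa_pass): retro after qa_pass ✓
(retro, reindex): retro after reindex ✓
... plus 8 further pairs not listed.
Count: 32.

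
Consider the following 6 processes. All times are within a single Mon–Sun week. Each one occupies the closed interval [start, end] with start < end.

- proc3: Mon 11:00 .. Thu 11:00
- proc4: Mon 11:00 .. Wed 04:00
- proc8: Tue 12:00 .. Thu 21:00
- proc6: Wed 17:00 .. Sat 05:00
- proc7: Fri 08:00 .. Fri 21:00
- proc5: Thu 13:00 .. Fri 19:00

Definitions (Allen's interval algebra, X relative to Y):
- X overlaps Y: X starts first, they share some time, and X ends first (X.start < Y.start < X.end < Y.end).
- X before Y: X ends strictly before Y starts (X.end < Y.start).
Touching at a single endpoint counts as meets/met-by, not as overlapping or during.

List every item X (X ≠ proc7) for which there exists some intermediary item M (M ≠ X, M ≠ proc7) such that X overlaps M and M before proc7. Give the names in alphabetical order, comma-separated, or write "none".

Target proc7 = [Fri 08:00, Fri 21:00].
Intermediaries M with M before proc7: proc3, proc4, proc8.
Via proc3 — items with X overlaps proc3: none.
Via proc4 — items with X overlaps proc4: none.
Via proc8 — items with X overlaps proc8: proc3, proc4.
Union: proc3, proc4.

proc3, proc4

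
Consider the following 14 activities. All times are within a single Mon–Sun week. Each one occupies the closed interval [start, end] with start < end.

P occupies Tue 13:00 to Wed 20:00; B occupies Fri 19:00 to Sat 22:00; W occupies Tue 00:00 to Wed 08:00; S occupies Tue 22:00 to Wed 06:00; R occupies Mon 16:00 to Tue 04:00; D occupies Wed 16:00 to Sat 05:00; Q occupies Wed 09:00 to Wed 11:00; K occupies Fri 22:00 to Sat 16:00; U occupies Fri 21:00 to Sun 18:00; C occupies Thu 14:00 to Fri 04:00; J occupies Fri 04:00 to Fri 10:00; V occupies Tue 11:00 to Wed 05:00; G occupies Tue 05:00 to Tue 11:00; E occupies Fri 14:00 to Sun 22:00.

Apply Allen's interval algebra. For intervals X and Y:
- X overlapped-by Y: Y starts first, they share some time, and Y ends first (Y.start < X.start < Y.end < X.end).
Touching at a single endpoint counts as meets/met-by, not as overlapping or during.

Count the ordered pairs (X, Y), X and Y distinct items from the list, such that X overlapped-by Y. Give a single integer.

Checking all 182 ordered pairs for relation 'overlapped-by'; matching pairs in alphabetical order:
(B, D): B overlapped-by D ✓
(D, P): D overlapped-by P ✓
(E, D): E overlapped-by D ✓
(K, D): K overlapped-by D ✓
(P, V): P overlapped-by V ✓
(P, W): P overlapped-by W ✓
(S, V): S overlapped-by V ✓
(U, B): U overlapped-by B ✓
(U, D): U overlapped-by D ✓
(W, R): W overlapped-by R ✓
Count: 10.

10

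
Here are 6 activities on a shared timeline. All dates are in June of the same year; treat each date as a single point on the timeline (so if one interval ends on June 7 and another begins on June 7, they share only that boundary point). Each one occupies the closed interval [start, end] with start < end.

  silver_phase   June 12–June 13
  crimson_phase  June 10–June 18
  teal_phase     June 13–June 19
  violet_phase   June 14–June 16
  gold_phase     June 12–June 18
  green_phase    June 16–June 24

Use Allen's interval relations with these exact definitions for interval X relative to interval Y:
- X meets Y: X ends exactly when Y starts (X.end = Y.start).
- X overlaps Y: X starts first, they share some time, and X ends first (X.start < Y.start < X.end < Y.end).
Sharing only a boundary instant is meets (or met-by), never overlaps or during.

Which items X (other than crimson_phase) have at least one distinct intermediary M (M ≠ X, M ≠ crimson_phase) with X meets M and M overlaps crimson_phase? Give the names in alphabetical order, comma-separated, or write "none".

none

Target crimson_phase = [June 10, June 18].
Intermediaries M with M overlaps crimson_phase: none.
Union: none.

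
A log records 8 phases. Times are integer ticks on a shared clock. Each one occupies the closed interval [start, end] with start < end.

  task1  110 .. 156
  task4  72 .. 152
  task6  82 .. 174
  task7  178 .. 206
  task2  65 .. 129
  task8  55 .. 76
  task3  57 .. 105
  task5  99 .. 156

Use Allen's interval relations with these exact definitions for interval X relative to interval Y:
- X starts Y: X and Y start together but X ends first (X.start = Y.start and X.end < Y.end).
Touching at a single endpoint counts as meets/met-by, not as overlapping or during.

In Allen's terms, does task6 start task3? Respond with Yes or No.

No

task6 = [82, 174], task3 = [57, 105].
Actual relation of task6 to task3: overlapped-by.
Asked whether 'starts' holds → No.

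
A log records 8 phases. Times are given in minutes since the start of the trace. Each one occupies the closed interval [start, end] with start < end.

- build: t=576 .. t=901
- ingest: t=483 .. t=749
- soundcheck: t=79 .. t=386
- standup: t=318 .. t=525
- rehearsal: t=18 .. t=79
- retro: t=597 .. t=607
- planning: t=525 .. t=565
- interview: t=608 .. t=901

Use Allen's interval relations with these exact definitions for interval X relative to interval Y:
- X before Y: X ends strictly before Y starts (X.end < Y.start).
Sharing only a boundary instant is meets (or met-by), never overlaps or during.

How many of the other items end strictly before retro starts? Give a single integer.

Target retro = [t=597, t=607].
build [t=576, t=901] → contains → no.
ingest [t=483, t=749] → contains → no.
interview [t=608, t=901] → after → no.
planning [t=525, t=565] → before → counts.
rehearsal [t=18, t=79] → before → counts.
soundcheck [t=79, t=386] → before → counts.
standup [t=318, t=525] → before → counts.
Total: 4.

4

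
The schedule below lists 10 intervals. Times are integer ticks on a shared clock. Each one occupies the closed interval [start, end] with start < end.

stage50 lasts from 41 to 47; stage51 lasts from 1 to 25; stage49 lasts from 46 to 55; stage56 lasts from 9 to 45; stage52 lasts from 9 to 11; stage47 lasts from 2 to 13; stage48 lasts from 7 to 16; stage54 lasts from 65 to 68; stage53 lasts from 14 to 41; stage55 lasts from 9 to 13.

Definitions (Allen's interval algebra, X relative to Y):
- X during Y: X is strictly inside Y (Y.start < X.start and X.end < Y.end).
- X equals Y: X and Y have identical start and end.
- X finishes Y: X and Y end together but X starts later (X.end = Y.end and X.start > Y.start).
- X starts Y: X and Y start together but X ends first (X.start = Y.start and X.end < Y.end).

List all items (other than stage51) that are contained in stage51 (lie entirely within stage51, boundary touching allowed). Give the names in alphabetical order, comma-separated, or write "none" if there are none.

stage47, stage48, stage52, stage55

Target stage51 = [1, 25].
stage47 [2, 13] → during → yes.
stage48 [7, 16] → during → yes.
stage49 [46, 55] → after → no.
stage50 [41, 47] → after → no.
stage52 [9, 11] → during → yes.
stage53 [14, 41] → overlapped-by → no.
stage54 [65, 68] → after → no.
stage55 [9, 13] → during → yes.
stage56 [9, 45] → overlapped-by → no.
Result: stage47, stage48, stage52, stage55.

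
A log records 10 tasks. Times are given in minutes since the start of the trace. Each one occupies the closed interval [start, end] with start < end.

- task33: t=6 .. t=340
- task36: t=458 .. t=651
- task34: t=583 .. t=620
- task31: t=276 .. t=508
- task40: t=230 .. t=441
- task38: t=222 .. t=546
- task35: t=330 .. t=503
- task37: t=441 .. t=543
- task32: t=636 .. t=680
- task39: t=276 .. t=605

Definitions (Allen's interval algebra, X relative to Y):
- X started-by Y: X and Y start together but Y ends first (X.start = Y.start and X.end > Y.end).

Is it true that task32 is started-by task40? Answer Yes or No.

task32 = [t=636, t=680], task40 = [t=230, t=441].
Actual relation of task32 to task40: after.
Asked whether 'started-by' holds → No.

No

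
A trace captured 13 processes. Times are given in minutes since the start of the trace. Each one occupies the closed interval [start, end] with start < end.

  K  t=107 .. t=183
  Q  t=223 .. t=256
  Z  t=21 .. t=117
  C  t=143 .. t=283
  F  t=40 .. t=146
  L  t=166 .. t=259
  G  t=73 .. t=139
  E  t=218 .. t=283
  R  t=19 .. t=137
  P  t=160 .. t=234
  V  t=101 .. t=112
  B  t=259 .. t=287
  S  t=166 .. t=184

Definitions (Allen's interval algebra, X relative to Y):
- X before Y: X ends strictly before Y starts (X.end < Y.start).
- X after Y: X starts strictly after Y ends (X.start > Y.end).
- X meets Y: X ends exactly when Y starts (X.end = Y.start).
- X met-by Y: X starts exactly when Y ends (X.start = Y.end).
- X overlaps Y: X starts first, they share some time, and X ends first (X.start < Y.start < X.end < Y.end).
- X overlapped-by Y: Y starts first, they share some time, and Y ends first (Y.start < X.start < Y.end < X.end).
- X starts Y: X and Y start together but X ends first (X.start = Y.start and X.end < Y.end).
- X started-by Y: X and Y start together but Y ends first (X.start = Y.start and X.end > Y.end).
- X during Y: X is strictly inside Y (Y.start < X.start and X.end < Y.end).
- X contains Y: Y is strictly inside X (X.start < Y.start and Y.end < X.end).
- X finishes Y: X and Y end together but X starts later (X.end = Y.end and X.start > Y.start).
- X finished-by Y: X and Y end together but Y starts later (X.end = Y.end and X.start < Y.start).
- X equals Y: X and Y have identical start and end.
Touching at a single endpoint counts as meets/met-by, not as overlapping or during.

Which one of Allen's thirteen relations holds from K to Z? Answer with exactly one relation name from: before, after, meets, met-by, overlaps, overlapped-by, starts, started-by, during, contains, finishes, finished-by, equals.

overlapped-by

K = [t=107, t=183]; Z = [t=21, t=117].
Compare endpoints: K.start > Z.start, K.start < Z.end, K.end > Z.start, K.end > Z.end.
That pattern is 'overlapped-by'.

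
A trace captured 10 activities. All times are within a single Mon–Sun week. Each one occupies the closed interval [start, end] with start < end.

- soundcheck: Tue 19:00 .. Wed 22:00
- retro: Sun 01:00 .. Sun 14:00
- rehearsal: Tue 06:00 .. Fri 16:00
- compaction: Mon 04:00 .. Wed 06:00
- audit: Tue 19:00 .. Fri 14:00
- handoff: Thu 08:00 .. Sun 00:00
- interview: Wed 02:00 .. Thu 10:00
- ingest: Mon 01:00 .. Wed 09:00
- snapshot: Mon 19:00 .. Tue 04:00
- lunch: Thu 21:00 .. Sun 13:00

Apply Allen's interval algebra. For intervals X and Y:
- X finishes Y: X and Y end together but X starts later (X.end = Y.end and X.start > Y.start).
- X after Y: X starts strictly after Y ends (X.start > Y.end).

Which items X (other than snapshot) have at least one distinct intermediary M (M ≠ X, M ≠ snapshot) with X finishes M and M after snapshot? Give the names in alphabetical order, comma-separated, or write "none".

Target snapshot = [Mon 19:00, Tue 04:00].
Intermediaries M with M after snapshot: audit, handoff, interview, lunch, rehearsal, retro, soundcheck.
Via audit — items with X finishes audit: none.
Via handoff — items with X finishes handoff: none.
Via interview — items with X finishes interview: none.
Via lunch — items with X finishes lunch: none.
Via rehearsal — items with X finishes rehearsal: none.
Via retro — items with X finishes retro: none.
Via soundcheck — items with X finishes soundcheck: none.
Union: none.

none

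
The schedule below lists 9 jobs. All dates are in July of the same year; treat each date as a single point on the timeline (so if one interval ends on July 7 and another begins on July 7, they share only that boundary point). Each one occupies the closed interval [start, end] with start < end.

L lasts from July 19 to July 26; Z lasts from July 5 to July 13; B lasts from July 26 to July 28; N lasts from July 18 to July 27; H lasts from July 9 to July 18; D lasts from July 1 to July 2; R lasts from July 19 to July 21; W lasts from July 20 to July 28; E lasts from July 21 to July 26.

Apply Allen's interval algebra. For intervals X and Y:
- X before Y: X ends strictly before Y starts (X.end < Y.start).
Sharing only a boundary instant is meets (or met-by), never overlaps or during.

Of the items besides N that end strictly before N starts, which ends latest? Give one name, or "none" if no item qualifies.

Target N = [July 18, July 27].
B [July 26, July 28] → overlapped-by → excluded.
D [July 1, July 2] → before → candidate.
E [July 21, July 26] → during → excluded.
H [July 9, July 18] → meets → excluded.
L [July 19, July 26] → during → excluded.
R [July 19, July 21] → during → excluded.
W [July 20, July 28] → overlapped-by → excluded.
Z [July 5, July 13] → before → candidate.
Among candidates, latest end is July 13 → Z.

Z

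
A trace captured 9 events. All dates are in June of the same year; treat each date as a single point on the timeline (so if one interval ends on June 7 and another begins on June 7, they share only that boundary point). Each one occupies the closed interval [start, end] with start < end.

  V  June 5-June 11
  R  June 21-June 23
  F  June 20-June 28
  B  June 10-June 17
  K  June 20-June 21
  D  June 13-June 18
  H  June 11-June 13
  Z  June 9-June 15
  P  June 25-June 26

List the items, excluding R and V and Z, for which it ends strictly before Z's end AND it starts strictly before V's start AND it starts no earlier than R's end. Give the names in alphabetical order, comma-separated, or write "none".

Conditions: its end is strictly before Z's end (X.end < June 15) AND its start is strictly before V's start (X.start < June 5) AND its start is no earlier than R's end (X.start >= June 23).
B: end June 17 < June 15? ✗; start June 10 < June 5? ✗; start June 10 >= June 23? ✗ → no.
D: end June 18 < June 15? ✗; start June 13 < June 5? ✗; start June 13 >= June 23? ✗ → no.
F: end June 28 < June 15? ✗; start June 20 < June 5? ✗; start June 20 >= June 23? ✗ → no.
H: end June 13 < June 15? ✓; start June 11 < June 5? ✗; start June 11 >= June 23? ✗ → no.
K: end June 21 < June 15? ✗; start June 20 < June 5? ✗; start June 20 >= June 23? ✗ → no.
P: end June 26 < June 15? ✗; start June 25 < June 5? ✗; start June 25 >= June 23? ✓ → no.
Result: none.

none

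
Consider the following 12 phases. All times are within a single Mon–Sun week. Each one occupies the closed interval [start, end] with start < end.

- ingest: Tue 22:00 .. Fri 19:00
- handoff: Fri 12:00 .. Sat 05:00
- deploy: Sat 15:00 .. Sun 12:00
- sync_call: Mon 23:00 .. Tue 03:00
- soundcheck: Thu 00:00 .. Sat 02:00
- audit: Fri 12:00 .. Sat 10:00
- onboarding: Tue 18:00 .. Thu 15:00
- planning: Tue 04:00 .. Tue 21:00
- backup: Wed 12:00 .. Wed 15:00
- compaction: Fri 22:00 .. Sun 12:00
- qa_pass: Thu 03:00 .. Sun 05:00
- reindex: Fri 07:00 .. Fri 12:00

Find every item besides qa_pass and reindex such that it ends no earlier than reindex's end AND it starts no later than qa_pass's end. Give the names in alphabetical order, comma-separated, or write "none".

Conditions: its end is no earlier than reindex's end (X.end >= Fri 12:00) AND its start is no later than qa_pass's end (X.start <= Sun 05:00).
audit: end Sat 10:00 >= Fri 12:00? ✓; start Fri 12:00 <= Sun 05:00? ✓ → yes.
backup: end Wed 15:00 >= Fri 12:00? ✗; start Wed 12:00 <= Sun 05:00? ✓ → no.
compaction: end Sun 12:00 >= Fri 12:00? ✓; start Fri 22:00 <= Sun 05:00? ✓ → yes.
deploy: end Sun 12:00 >= Fri 12:00? ✓; start Sat 15:00 <= Sun 05:00? ✓ → yes.
handoff: end Sat 05:00 >= Fri 12:00? ✓; start Fri 12:00 <= Sun 05:00? ✓ → yes.
ingest: end Fri 19:00 >= Fri 12:00? ✓; start Tue 22:00 <= Sun 05:00? ✓ → yes.
onboarding: end Thu 15:00 >= Fri 12:00? ✗; start Tue 18:00 <= Sun 05:00? ✓ → no.
planning: end Tue 21:00 >= Fri 12:00? ✗; start Tue 04:00 <= Sun 05:00? ✓ → no.
soundcheck: end Sat 02:00 >= Fri 12:00? ✓; start Thu 00:00 <= Sun 05:00? ✓ → yes.
sync_call: end Tue 03:00 >= Fri 12:00? ✗; start Mon 23:00 <= Sun 05:00? ✓ → no.
Result: audit, compaction, deploy, handoff, ingest, soundcheck.

audit, compaction, deploy, handoff, ingest, soundcheck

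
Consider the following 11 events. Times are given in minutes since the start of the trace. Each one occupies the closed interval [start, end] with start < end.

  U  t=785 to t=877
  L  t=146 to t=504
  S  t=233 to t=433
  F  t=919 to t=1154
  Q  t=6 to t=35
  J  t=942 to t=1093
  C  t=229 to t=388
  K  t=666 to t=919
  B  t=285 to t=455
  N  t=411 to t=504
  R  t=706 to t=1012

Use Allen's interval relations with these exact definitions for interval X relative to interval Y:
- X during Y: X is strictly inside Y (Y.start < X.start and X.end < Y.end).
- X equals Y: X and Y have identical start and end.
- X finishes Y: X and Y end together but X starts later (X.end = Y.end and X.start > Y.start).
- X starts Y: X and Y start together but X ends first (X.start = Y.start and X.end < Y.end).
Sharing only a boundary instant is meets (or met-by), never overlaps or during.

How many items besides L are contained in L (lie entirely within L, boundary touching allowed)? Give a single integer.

4

Target L = [t=146, t=504].
B [t=285, t=455] → during → counts.
C [t=229, t=388] → during → counts.
F [t=919, t=1154] → after → no.
J [t=942, t=1093] → after → no.
K [t=666, t=919] → after → no.
N [t=411, t=504] → finishes → counts.
Q [t=6, t=35] → before → no.
R [t=706, t=1012] → after → no.
S [t=233, t=433] → during → counts.
U [t=785, t=877] → after → no.
Total: 4.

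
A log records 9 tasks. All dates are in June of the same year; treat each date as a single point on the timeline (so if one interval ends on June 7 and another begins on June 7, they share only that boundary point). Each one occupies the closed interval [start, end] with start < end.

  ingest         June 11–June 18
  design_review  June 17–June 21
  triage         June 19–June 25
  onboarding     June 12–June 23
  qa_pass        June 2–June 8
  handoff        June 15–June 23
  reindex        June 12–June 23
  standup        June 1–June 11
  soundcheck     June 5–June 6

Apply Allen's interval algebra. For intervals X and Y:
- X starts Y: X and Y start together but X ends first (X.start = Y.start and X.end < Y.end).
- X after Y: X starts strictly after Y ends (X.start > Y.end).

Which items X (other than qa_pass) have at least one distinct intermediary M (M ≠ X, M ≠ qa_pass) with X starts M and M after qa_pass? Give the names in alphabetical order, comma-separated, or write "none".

none

Target qa_pass = [June 2, June 8].
Intermediaries M with M after qa_pass: design_review, handoff, ingest, onboarding, reindex, triage.
Via design_review — items with X starts design_review: none.
Via handoff — items with X starts handoff: none.
Via ingest — items with X starts ingest: none.
Via onboarding — items with X starts onboarding: none.
Via reindex — items with X starts reindex: none.
Via triage — items with X starts triage: none.
Union: none.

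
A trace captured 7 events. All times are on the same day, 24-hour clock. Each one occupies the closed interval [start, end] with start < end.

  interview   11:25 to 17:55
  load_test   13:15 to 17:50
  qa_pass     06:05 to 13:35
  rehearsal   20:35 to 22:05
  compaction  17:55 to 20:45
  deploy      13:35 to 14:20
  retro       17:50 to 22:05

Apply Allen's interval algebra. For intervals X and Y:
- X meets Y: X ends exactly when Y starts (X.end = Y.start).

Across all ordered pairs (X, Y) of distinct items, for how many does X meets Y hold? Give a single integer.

Checking all 42 ordered pairs for relation 'meets'; matching pairs in alphabetical order:
(interview, compaction): interview meets compaction ✓
(load_test, retro): load_test meets retro ✓
(qa_pass, deploy): qa_pass meets deploy ✓
Count: 3.

3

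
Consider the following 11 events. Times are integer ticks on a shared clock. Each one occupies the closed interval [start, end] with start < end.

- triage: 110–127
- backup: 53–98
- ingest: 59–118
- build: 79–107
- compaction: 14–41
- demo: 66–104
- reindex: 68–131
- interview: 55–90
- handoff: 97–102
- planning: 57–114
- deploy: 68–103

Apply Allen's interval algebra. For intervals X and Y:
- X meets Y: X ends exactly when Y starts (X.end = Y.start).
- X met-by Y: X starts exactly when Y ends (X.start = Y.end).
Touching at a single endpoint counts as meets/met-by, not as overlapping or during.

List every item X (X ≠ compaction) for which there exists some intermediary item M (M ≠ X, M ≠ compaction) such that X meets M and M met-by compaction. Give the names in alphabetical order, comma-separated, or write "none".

none

Target compaction = [14, 41].
Intermediaries M with M met-by compaction: none.
Union: none.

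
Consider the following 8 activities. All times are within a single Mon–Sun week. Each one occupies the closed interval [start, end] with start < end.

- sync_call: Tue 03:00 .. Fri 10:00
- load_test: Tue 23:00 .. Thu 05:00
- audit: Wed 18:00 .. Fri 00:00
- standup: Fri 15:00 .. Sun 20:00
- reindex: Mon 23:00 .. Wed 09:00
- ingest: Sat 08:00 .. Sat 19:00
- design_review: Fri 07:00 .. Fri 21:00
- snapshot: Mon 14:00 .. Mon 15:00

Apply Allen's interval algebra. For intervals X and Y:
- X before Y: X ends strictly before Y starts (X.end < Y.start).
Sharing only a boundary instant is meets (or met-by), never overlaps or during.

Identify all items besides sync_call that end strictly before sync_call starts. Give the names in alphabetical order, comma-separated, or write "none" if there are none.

snapshot

Target sync_call = [Tue 03:00, Fri 10:00].
audit [Wed 18:00, Fri 00:00] → during → no.
design_review [Fri 07:00, Fri 21:00] → overlapped-by → no.
ingest [Sat 08:00, Sat 19:00] → after → no.
load_test [Tue 23:00, Thu 05:00] → during → no.
reindex [Mon 23:00, Wed 09:00] → overlaps → no.
snapshot [Mon 14:00, Mon 15:00] → before → yes.
standup [Fri 15:00, Sun 20:00] → after → no.
Result: snapshot.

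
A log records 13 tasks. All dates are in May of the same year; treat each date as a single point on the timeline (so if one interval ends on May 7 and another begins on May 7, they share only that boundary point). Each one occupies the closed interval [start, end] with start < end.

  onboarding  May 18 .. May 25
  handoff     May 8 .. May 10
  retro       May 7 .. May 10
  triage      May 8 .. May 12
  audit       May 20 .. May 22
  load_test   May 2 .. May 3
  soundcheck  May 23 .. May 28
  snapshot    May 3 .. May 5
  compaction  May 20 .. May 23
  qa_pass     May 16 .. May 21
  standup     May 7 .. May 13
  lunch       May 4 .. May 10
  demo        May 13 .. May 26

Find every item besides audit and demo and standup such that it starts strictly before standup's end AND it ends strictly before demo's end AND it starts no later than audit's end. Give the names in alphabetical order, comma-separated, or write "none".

handoff, load_test, lunch, retro, snapshot, triage

Conditions: its start is strictly before standup's end (X.start < May 13) AND its end is strictly before demo's end (X.end < May 26) AND its start is no later than audit's end (X.start <= May 22).
compaction: start May 20 < May 13? ✗; end May 23 < May 26? ✓; start May 20 <= May 22? ✓ → no.
handoff: start May 8 < May 13? ✓; end May 10 < May 26? ✓; start May 8 <= May 22? ✓ → yes.
load_test: start May 2 < May 13? ✓; end May 3 < May 26? ✓; start May 2 <= May 22? ✓ → yes.
lunch: start May 4 < May 13? ✓; end May 10 < May 26? ✓; start May 4 <= May 22? ✓ → yes.
onboarding: start May 18 < May 13? ✗; end May 25 < May 26? ✓; start May 18 <= May 22? ✓ → no.
qa_pass: start May 16 < May 13? ✗; end May 21 < May 26? ✓; start May 16 <= May 22? ✓ → no.
retro: start May 7 < May 13? ✓; end May 10 < May 26? ✓; start May 7 <= May 22? ✓ → yes.
snapshot: start May 3 < May 13? ✓; end May 5 < May 26? ✓; start May 3 <= May 22? ✓ → yes.
soundcheck: start May 23 < May 13? ✗; end May 28 < May 26? ✗; start May 23 <= May 22? ✗ → no.
triage: start May 8 < May 13? ✓; end May 12 < May 26? ✓; start May 8 <= May 22? ✓ → yes.
Result: handoff, load_test, lunch, retro, snapshot, triage.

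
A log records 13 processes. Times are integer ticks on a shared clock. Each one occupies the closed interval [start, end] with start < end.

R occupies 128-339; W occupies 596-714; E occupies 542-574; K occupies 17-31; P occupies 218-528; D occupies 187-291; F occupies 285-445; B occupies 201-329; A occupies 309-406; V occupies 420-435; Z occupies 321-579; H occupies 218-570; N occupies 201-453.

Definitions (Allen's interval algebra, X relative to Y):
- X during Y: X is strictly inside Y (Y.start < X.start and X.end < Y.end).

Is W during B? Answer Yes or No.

No

W = [596, 714], B = [201, 329].
Actual relation of W to B: after.
Asked whether 'during' holds → No.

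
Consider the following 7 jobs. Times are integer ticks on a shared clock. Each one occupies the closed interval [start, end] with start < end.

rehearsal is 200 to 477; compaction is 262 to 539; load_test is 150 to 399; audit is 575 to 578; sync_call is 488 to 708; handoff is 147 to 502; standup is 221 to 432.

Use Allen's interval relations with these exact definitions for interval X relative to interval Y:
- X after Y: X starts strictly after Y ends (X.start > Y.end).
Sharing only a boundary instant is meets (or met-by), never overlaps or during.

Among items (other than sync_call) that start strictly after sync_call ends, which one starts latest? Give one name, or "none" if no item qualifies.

none

Target sync_call = [488, 708].
audit [575, 578] → during → excluded.
compaction [262, 539] → overlaps → excluded.
handoff [147, 502] → overlaps → excluded.
load_test [150, 399] → before → excluded.
rehearsal [200, 477] → before → excluded.
standup [221, 432] → before → excluded.
No candidates → none.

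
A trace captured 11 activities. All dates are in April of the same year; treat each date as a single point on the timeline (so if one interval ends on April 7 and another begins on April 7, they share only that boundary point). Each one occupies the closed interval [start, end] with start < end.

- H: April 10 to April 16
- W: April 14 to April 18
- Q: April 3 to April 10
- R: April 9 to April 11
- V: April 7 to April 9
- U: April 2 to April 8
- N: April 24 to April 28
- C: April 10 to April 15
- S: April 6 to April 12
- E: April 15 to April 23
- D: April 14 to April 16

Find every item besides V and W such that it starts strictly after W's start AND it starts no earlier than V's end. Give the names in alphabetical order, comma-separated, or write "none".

Conditions: its start is strictly after W's start (X.start > April 14) AND its start is no earlier than V's end (X.start >= April 9).
C: start April 10 > April 14? ✗; start April 10 >= April 9? ✓ → no.
D: start April 14 > April 14? ✗; start April 14 >= April 9? ✓ → no.
E: start April 15 > April 14? ✓; start April 15 >= April 9? ✓ → yes.
H: start April 10 > April 14? ✗; start April 10 >= April 9? ✓ → no.
N: start April 24 > April 14? ✓; start April 24 >= April 9? ✓ → yes.
Q: start April 3 > April 14? ✗; start April 3 >= April 9? ✗ → no.
R: start April 9 > April 14? ✗; start April 9 >= April 9? ✓ → no.
S: start April 6 > April 14? ✗; start April 6 >= April 9? ✗ → no.
U: start April 2 > April 14? ✗; start April 2 >= April 9? ✗ → no.
Result: E, N.

E, N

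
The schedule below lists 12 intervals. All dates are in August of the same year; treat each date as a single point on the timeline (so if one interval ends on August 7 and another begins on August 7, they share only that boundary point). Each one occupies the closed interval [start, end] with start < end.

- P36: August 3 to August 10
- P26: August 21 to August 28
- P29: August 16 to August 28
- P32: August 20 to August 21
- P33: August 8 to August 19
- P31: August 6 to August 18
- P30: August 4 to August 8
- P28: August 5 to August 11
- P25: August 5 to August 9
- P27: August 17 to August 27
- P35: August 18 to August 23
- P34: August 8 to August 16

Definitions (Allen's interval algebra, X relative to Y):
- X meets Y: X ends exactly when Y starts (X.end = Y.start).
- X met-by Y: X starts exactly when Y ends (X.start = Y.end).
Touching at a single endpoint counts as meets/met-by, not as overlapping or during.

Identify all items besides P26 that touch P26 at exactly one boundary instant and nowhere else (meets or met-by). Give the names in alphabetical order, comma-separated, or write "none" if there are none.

P32

Target P26 = [August 21, August 28].
P25 [August 5, August 9] → before → no.
P27 [August 17, August 27] → overlaps → no.
P28 [August 5, August 11] → before → no.
P29 [August 16, August 28] → finished-by → no.
P30 [August 4, August 8] → before → no.
P31 [August 6, August 18] → before → no.
P32 [August 20, August 21] → meets → yes.
P33 [August 8, August 19] → before → no.
P34 [August 8, August 16] → before → no.
P35 [August 18, August 23] → overlaps → no.
P36 [August 3, August 10] → before → no.
Result: P32.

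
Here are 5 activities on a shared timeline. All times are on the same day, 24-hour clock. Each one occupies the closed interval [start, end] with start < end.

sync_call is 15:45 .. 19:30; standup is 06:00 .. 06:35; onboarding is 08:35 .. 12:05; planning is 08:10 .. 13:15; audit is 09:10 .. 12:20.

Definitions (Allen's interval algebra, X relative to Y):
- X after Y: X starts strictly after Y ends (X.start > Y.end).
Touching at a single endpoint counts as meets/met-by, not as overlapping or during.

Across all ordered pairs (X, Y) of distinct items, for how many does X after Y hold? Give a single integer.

Checking all 20 ordered pairs for relation 'after'; matching pairs in alphabetical order:
(audit, standup): audit after standup ✓
(onboarding, standup): onboarding after standup ✓
(planning, standup): planning after standup ✓
(sync_call, audit): sync_call after audit ✓
(sync_call, onboarding): sync_call after onboarding ✓
(sync_call, planning): sync_call after planning ✓
(sync_call, standup): sync_call after standup ✓
Count: 7.

7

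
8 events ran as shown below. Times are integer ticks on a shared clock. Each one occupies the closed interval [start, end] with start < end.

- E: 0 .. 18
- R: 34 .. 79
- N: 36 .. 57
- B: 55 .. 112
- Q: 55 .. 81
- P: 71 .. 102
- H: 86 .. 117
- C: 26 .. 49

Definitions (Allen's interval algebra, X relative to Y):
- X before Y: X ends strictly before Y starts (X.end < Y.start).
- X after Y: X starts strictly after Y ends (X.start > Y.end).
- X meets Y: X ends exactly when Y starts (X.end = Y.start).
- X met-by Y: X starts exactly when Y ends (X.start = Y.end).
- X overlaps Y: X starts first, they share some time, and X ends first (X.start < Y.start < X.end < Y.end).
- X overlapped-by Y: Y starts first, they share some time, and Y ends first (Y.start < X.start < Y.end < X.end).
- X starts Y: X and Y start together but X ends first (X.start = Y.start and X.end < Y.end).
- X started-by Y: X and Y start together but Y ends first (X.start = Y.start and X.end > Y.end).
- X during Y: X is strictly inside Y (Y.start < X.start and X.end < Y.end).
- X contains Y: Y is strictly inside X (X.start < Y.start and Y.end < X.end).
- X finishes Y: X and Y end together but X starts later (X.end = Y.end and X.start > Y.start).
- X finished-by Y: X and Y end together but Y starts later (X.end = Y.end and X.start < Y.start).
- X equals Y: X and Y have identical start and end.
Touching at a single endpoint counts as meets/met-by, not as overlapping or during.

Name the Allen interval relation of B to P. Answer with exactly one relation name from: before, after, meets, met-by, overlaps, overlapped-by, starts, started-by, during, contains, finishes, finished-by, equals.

contains

B = [55, 112]; P = [71, 102].
Compare endpoints: B.start < P.start, B.start < P.end, B.end > P.start, B.end > P.end.
That pattern is 'contains'.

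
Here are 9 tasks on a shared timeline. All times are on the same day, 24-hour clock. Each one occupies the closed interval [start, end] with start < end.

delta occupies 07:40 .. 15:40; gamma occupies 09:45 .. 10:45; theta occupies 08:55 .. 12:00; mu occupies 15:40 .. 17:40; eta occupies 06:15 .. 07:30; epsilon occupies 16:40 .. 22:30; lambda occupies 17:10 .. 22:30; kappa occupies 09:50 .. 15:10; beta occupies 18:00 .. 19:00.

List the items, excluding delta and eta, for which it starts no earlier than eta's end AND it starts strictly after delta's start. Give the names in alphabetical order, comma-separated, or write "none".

Conditions: its start is no earlier than eta's end (X.start >= 07:30) AND its start is strictly after delta's start (X.start > 07:40).
beta: start 18:00 >= 07:30? ✓; start 18:00 > 07:40? ✓ → yes.
epsilon: start 16:40 >= 07:30? ✓; start 16:40 > 07:40? ✓ → yes.
gamma: start 09:45 >= 07:30? ✓; start 09:45 > 07:40? ✓ → yes.
kappa: start 09:50 >= 07:30? ✓; start 09:50 > 07:40? ✓ → yes.
lambda: start 17:10 >= 07:30? ✓; start 17:10 > 07:40? ✓ → yes.
mu: start 15:40 >= 07:30? ✓; start 15:40 > 07:40? ✓ → yes.
theta: start 08:55 >= 07:30? ✓; start 08:55 > 07:40? ✓ → yes.
Result: beta, epsilon, gamma, kappa, lambda, mu, theta.

beta, epsilon, gamma, kappa, lambda, mu, theta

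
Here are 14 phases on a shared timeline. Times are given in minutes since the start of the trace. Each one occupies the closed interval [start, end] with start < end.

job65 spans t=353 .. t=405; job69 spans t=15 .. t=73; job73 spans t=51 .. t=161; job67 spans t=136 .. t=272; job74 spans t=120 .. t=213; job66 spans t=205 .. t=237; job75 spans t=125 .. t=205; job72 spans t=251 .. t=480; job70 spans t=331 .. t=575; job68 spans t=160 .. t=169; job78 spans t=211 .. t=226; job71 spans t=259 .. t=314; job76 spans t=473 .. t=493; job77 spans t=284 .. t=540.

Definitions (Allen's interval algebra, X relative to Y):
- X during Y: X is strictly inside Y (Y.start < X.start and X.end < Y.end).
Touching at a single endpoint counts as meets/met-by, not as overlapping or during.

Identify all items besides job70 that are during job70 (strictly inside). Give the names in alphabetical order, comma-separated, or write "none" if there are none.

job65, job76

Target job70 = [t=331, t=575].
job65 [t=353, t=405] → during → yes.
job66 [t=205, t=237] → before → no.
job67 [t=136, t=272] → before → no.
job68 [t=160, t=169] → before → no.
job69 [t=15, t=73] → before → no.
job71 [t=259, t=314] → before → no.
job72 [t=251, t=480] → overlaps → no.
job73 [t=51, t=161] → before → no.
job74 [t=120, t=213] → before → no.
job75 [t=125, t=205] → before → no.
job76 [t=473, t=493] → during → yes.
job77 [t=284, t=540] → overlaps → no.
job78 [t=211, t=226] → before → no.
Result: job65, job76.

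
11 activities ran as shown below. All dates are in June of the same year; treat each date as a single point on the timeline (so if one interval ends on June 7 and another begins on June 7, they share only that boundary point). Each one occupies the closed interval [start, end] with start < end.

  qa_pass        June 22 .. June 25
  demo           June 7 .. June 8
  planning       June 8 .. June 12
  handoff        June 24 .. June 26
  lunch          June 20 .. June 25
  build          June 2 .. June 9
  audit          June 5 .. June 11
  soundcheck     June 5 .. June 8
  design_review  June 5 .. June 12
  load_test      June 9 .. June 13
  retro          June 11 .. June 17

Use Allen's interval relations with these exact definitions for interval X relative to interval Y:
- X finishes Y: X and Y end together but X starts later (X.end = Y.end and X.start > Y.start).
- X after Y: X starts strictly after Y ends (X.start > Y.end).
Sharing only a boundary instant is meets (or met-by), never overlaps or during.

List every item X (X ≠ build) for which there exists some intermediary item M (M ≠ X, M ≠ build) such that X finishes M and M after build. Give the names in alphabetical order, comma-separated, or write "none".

Target build = [June 2, June 9].
Intermediaries M with M after build: handoff, lunch, qa_pass, retro.
Via handoff — items with X finishes handoff: none.
Via lunch — items with X finishes lunch: qa_pass.
Via qa_pass — items with X finishes qa_pass: none.
Via retro — items with X finishes retro: none.
Union: qa_pass.

qa_pass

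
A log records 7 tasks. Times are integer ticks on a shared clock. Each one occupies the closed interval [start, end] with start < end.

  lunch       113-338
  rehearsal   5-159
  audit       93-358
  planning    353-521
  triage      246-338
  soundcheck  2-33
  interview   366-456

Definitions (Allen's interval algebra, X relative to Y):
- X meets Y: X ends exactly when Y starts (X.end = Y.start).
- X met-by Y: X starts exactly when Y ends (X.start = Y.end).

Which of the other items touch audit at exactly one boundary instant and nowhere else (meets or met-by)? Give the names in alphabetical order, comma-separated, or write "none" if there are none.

none

Target audit = [93, 358].
interview [366, 456] → after → no.
lunch [113, 338] → during → no.
planning [353, 521] → overlapped-by → no.
rehearsal [5, 159] → overlaps → no.
soundcheck [2, 33] → before → no.
triage [246, 338] → during → no.
Result: none.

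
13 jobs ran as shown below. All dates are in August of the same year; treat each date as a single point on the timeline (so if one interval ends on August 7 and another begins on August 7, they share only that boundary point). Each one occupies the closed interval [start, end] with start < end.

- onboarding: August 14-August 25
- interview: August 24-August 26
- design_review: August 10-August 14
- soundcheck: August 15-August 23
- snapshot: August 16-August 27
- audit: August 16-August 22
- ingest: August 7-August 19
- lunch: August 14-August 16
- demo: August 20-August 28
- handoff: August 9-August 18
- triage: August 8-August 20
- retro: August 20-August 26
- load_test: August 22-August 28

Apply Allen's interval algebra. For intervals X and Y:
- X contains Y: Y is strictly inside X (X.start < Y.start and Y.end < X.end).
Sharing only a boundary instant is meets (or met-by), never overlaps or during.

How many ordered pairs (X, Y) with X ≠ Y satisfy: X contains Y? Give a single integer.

15

Checking all 156 ordered pairs for relation 'contains'; matching pairs in alphabetical order:
(demo, interview): demo contains interview ✓
(handoff, design_review): handoff contains design_review ✓
(handoff, lunch): handoff contains lunch ✓
(ingest, design_review): ingest contains design_review ✓
(ingest, handoff): ingest contains handoff ✓
(ingest, lunch): ingest contains lunch ✓
(load_test, interview): load_test contains interview ✓
(onboarding, audit): onboarding contains audit ✓
(onboarding, soundcheck): onboarding contains soundcheck ✓
(snapshot, interview): snapshot contains interview ✓
(snapshot, retro): snapshot contains retro ✓
(soundcheck, audit): soundcheck contains audit ✓
(triage, design_review): triage contains design_review ✓
(triage, handoff): triage contains handoff ✓
(triage, lunch): triage contains lunch ✓
Count: 15.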